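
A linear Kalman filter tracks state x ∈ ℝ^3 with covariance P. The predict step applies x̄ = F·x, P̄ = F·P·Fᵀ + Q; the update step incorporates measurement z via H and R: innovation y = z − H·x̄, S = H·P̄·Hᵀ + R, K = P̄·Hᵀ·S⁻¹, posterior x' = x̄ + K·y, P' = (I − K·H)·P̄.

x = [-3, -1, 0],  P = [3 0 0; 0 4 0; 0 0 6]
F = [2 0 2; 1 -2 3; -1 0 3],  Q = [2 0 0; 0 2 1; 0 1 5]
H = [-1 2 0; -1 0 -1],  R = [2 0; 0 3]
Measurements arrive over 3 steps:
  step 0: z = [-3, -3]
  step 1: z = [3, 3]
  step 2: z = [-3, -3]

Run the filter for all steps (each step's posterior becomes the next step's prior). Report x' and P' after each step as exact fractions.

step 0: x' = [-20063/6818, -9664/3409, 5387/974], P' = [32163/3409 15916/3409 -3933/487; 15916/3409 9539/3409 -1930/487; -3933/487 -1930/487 4677/487]
step 1: x' = [9465739/9998814, 3194678/1666469, -32730319/9998814], P' = [25854235/4999407 3799395/1666469 -18522856/4999407; 3799395/1666469 4905435/3332938 -4967199/3332938; -18522856/4999407 -4967199/3332938 49792625/9998814]
step 2: x' = [-31616139713/27974256562, -28584722225/13987128281, 98624369675/27974256562], P' = [70666868543/13987128281 31154927066/13987128281 -50553564821/13987128281; 31154927066/13987128281 20225260292/13987128281 -20307388121/13987128281; -50553564821/13987128281 -20307388121/13987128281 68736441500/13987128281]

step 0: x̄ = F·x = [-6, -1, 3]
step 0: P̄ = F·P·Fᵀ + Q = [38 42 30; 42 75 52; 30 52 62]
step 0: y = z − H·x̄ = [-7, -6]
step 0: S = H·P̄·Hᵀ + R = [172 -120; -120 163]
step 0: K = P̄·Hᵀ·S⁻¹ = [-331/6818 -1544/3409; 1581/3409 -802/3409; 73/974 -248/487]
step 0: x' = x̄ + K·y = [-20063/6818, -9664/3409, 5387/974]
step 0: P' = (I − K·H)·P̄ = [32163/3409 15916/3409 -3933/487; 15916/3409 9539/3409 -1930/487; -3933/487 -1930/487 4677/487]
step 1: x̄ = F·x = [17646/3409, 65860/3409, 66595/3409]
step 1: P̄ = F·P·Fᵀ + Q = [46178/3409 30888/3409 21984/3409; 30888/3409 305058/3409 378789/3409; 21984/3409 378789/3409 509045/3409]
step 1: y = z − H·x̄ = [-103847/3409, 94468/3409]
step 1: S = H·P̄·Hᵀ + R = [1149676/3409 -751192/3409; -751192/3409 609418/3409]
step 1: K = P̄·Hᵀ·S⁻¹ = [-3057865/9998814 -2443793/4999407; 553020/1666469 -877197/3332938; 3621259/9998814 -4248971/9998814]
step 1: x' = x̄ + K·y = [9465739/9998814, 3194678/1666469, -32730319/9998814]
step 1: P' = (I − K·H)·P̄ = [25854235/4999407 3799395/1666469 -18522856/4999407; 3799395/1666469 4905435/3332938 -4967199/3332938; -18522856/4999407 -4967199/3332938 49792625/9998814]
step 2: x̄ = F·x = [-7754860/1666469, -9075811/714201, -7689764/714201]
step 2: P̄ = F·P·Fᵀ + Q = [21606052/1666469 1767331/238067 1122761/238067; 1767331/238067 63437765/1428402 77346613/1428402; 1122761/238067 77346613/1428402 110301491/1428402]
step 2: y = z − H·x̄ = [88798553/4999407, -92091149/4999407]
step 2: S = H·P̄·Hᵀ + R = [814489876/4999407 -527258056/4999407; -527258056/4999407 1026055115/9998814]
step 2: K = P̄·Hᵀ·S⁻¹ = [-8357014411/27974256562 -6704434574/13987128281; 4647796759/13987128281 -3615846315/13987128281; 9938788579/27974256562 -6060958893/13987128281]
step 2: x' = x̄ + K·y = [-31616139713/27974256562, -28584722225/13987128281, 98624369675/27974256562]
step 2: P' = (I − K·H)·P̄ = [70666868543/13987128281 31154927066/13987128281 -50553564821/13987128281; 31154927066/13987128281 20225260292/13987128281 -20307388121/13987128281; -50553564821/13987128281 -20307388121/13987128281 68736441500/13987128281]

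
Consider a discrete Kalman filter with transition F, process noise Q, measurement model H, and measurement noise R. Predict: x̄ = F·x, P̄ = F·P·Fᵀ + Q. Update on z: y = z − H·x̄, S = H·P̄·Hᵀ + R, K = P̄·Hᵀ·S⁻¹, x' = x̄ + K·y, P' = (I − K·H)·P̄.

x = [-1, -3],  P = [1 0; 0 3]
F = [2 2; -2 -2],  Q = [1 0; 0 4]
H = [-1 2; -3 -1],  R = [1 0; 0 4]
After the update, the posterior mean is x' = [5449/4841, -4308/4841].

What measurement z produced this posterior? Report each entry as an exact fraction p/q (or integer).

x̄ = F·x = [-8, 8]
P̄ = F·P·Fᵀ + Q = [17 -16; -16 20]
S = H·P̄·Hᵀ + R = [162 91; 91 81]
K = P̄·Hᵀ·S⁻¹ = [-784/4841 -1211/4841; 1988/4841 -560/4841]
x' − x̄ = [44177/4841, -43036/4841] = K·y
y = (KᵀK)⁻¹·Kᵀ·(x' − x̄) = [-27, -19]
z = y + H·x̄ = [-27, -19] + [24, 16] = [-3, -3]

z = [-3, -3]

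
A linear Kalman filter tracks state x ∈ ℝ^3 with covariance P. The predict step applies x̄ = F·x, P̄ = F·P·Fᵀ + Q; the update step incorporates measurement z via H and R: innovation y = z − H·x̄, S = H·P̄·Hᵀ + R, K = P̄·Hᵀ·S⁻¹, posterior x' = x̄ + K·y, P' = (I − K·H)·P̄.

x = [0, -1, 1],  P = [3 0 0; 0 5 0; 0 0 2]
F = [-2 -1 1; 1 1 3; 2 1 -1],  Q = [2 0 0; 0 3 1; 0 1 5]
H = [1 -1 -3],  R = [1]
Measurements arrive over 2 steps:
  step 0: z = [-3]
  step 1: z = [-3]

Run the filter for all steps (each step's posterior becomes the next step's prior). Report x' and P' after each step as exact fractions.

step 0: x̄ = F·x = [2, 2, -2]
step 0: P̄ = F·P·Fᵀ + Q = [21 -5 -19; -5 29 6; -19 6 24]
step 0: y = z − H·x̄ = [-9]
step 0: S = H·P̄·Hᵀ + R = [427]
step 0: K = P̄·Hᵀ·S⁻¹ = [83/427; -52/427; -97/427]
step 0: x' = x̄ + K·y = [107/427, 1322/427, 19/427]
step 0: P' = (I − K·H)·P̄ = [2078/427 2181/427 -62/427; 2181/427 9679/427 -2482/427; -62/427 -2482/427 839/427]
step 1: x̄ = F·x = [-1517/427, 1486/427, 1517/427]
step 1: P̄ = F·P·Fᵀ + Q = [33620/427 -12587/427 -32766/427; -12587/427 9687/427 13014/427; -32766/427 13014/427 34901/427]
step 1: y = z − H·x̄ = [6273/427]
step 1: S = H·P̄·Hᵀ + R = [657697/427]
step 1: K = P̄·Hᵀ·S⁻¹ = [144505/657697; -61316/657697; -150483/657697]
step 1: x' = x̄ + K·y = [-213692/657697, 1388062/657697, 125870/657697]
step 1: P' = (I − K·H)·P̄ = [2880745/657697 1363083/657697 457719/657697; 1363083/657697 6115829/657697 -1563810/657697; 457719/657697 -1563810/657697 724004/657697]

step 0: x' = [107/427, 1322/427, 19/427], P' = [2078/427 2181/427 -62/427; 2181/427 9679/427 -2482/427; -62/427 -2482/427 839/427]
step 1: x' = [-213692/657697, 1388062/657697, 125870/657697], P' = [2880745/657697 1363083/657697 457719/657697; 1363083/657697 6115829/657697 -1563810/657697; 457719/657697 -1563810/657697 724004/657697]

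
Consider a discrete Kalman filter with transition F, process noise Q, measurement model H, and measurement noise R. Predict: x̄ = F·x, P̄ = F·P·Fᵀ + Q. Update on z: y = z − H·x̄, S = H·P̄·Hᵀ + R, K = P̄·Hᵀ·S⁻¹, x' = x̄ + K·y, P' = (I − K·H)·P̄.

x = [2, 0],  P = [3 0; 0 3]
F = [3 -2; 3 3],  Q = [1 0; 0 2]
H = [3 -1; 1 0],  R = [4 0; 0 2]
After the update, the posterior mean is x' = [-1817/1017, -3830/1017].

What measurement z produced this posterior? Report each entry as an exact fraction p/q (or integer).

z = [-1, -3]

x̄ = F·x = [6, 6]
P̄ = F·P·Fᵀ + Q = [40 9; 9 56]
S = H·P̄·Hᵀ + R = [366 111; 111 42]
K = P̄·Hᵀ·S⁻¹ = [74/1017 773/1017; -739/1017 2171/1017]
x' − x̄ = [-7919/1017, -9932/1017] = K·y
y = (KᵀK)⁻¹·Kᵀ·(x' − x̄) = [-13, -9]
z = y + H·x̄ = [-13, -9] + [12, 6] = [-1, -3]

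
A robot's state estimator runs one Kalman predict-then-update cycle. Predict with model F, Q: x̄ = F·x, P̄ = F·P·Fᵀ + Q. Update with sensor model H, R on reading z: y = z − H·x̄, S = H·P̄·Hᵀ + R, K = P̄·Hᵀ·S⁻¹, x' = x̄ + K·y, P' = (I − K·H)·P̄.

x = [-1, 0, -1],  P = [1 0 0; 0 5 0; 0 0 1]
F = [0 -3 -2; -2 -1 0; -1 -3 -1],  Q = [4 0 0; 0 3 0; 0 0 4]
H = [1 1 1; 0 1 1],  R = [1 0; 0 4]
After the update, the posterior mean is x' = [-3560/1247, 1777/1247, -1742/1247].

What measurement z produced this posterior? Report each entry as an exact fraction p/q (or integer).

z = [-3, 1]

x̄ = F·x = [2, 2, 2]
P̄ = F·P·Fᵀ + Q = [53 15 47; 15 12 17; 47 17 51]
S = H·P̄·Hᵀ + R = [275 159; 159 101]
K = P̄·Hᵀ·S⁻¹ = [1757/2494 -1235/2494; -167/2494 979/2494; 803/2494 415/2494]
x' − x̄ = [-6054/1247, -717/1247, -4236/1247] = K·y
y = (KᵀK)⁻¹·Kᵀ·(x' − x̄) = [-9, -3]
z = y + H·x̄ = [-9, -3] + [6, 4] = [-3, 1]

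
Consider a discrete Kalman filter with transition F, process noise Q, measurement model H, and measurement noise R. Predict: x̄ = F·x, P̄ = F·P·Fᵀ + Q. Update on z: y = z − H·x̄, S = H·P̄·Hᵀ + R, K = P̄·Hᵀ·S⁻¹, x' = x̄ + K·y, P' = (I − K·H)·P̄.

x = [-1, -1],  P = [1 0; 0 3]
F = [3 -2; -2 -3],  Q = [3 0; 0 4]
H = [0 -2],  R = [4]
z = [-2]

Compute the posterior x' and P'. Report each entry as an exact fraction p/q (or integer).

x' = [-7/3, 10/9]
P' = [20 1/3; 1/3 35/36]

x̄ = F·x = [-1, 5]
P̄ = F·P·Fᵀ + Q = [24 12; 12 35]
y = z − H·x̄ = [8]
S = H·P̄·Hᵀ + R = [144]
K = P̄·Hᵀ·S⁻¹ = [-1/6; -35/72]
x' = x̄ + K·y = [-7/3, 10/9]
P' = (I − K·H)·P̄ = [20 1/3; 1/3 35/36]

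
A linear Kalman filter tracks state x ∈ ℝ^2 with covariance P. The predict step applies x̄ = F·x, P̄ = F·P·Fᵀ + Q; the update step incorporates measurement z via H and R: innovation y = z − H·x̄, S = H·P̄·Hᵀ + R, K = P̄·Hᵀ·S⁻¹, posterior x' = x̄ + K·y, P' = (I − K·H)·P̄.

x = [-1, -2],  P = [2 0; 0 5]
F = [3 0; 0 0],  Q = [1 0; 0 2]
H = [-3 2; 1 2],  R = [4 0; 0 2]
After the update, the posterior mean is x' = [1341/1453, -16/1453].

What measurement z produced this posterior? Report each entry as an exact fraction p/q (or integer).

x̄ = F·x = [-3, 0]
P̄ = F·P·Fᵀ + Q = [19 0; 0 2]
S = H·P̄·Hᵀ + R = [183 -49; -49 29]
K = P̄·Hᵀ·S⁻¹ = [-361/1453 342/1453; 156/1453 464/1453]
x' − x̄ = [5700/1453, -16/1453] = K·y
y = (KᵀK)⁻¹·Kᵀ·(x' − x̄) = [-12, 4]
z = y + H·x̄ = [-12, 4] + [9, -3] = [-3, 1]

z = [-3, 1]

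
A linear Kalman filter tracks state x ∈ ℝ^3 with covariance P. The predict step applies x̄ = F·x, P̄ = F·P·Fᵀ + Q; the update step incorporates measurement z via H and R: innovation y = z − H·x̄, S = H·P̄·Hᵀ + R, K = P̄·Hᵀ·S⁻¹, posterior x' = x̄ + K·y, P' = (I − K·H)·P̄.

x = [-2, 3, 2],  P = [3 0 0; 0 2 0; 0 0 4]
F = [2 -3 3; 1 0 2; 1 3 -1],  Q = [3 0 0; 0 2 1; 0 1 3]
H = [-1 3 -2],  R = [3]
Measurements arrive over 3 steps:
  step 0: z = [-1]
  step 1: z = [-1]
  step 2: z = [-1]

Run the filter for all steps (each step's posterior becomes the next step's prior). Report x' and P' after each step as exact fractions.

step 0: x' = [-1291/145, 126/145, 901/145], P' = [5244/145 1521/145 -444/145; 1521/145 1364/145 1224/145; -444/145 1224/145 2124/145]
step 1: x' = [9466/8491, 51515/50946, 3143/2426], P' = [404199/8491 495882/8491 77526/1213; 495882/8491 4228667/50946 230969/2426; 77526/1213 230969/2426 270237/2426]
step 2: x' = [138552/162227, -73847/1946724, 3359/648908], P' = [14589312/162227 19362022/162227 21585483/162227; 19362022/162227 665853125/3893448 253289419/1297816; 21585483/162227 253289419/1297816 291927183/1297816]

step 0: x̄ = F·x = [-7, 2, 5]
step 0: P̄ = F·P·Fᵀ + Q = [69 30 -24; 30 21 -4; -24 -4 28]
step 0: y = z − H·x̄ = [-4]
step 0: S = H·P̄·Hᵀ + R = [145]
step 0: K = P̄·Hᵀ·S⁻¹ = [69/145; 41/145; -44/145]
step 0: x' = x̄ + K·y = [-1291/145, 126/145, 901/145]
step 0: P' = (I − K·H)·P̄ = [5244/145 1521/145 -444/145; 1521/145 1364/145 1224/145; -444/145 1224/145 2124/145]
step 1: x̄ = F·x = [-257/145, 511/145, -1814/145]
step 1: P̄ = F·P·Fᵀ + Q = [7191/145 8217/145 10647/145; 8217/145 12254/145 12604/145; 10647/145 12604/145 22749/145]
step 1: y = z − H·x̄ = [-5563/145]
step 1: S = H·P̄·Hᵀ + R = [50946/145]
step 1: K = P̄·Hᵀ·S⁻¹ = [-639/8491; 3337/50946; -873/2426]
step 1: x' = x̄ + K·y = [9466/8491, 51515/50946, 3143/2426]
step 1: P' = (I − K·H)·P̄ = [404199/8491 495882/8491 77526/1213; 495882/8491 4228667/50946 230969/2426; 77526/1213 230969/2426 270237/2426]
step 2: x̄ = F·x = [26176/8491, 31467/8491, 24223/8491]
step 2: P̄ = F·P·Fᵀ + Q = [2508288/8491 3944154/8491 3358935/8491; 3944154/8491 6375227/8491 5401708/8491; 3358935/8491 5401708/8491 4758081/8491]
step 2: y = z − H·x̄ = [-28270/8491]
step 2: S = H·P̄·Hᵀ + R = [3893448/8491]
step 2: K = P̄·Hᵀ·S⁻¹ = [108596/162227; 4378111/3893448; 1110009/1297816]
step 2: x' = x̄ + K·y = [138552/162227, -73847/1946724, 3359/648908]
step 2: P' = (I − K·H)·P̄ = [14589312/162227 19362022/162227 21585483/162227; 19362022/162227 665853125/3893448 253289419/1297816; 21585483/162227 253289419/1297816 291927183/1297816]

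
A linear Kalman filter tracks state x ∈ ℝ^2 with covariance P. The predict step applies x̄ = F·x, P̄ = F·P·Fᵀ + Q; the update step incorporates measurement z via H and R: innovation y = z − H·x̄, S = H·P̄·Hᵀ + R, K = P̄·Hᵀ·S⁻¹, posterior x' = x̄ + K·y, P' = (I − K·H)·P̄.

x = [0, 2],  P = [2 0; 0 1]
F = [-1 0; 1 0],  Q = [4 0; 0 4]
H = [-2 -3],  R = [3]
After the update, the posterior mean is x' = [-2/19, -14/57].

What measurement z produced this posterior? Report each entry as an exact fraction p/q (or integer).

x̄ = F·x = [0, 0]
P̄ = F·P·Fᵀ + Q = [6 -2; -2 6]
S = H·P̄·Hᵀ + R = [57]
K = P̄·Hᵀ·S⁻¹ = [-2/19; -14/57]
x' − x̄ = [-2/19, -14/57] = K·y
y = (KᵀK)⁻¹·Kᵀ·(x' − x̄) = [1]
z = y + H·x̄ = [1] + [0] = [1]

z = [1]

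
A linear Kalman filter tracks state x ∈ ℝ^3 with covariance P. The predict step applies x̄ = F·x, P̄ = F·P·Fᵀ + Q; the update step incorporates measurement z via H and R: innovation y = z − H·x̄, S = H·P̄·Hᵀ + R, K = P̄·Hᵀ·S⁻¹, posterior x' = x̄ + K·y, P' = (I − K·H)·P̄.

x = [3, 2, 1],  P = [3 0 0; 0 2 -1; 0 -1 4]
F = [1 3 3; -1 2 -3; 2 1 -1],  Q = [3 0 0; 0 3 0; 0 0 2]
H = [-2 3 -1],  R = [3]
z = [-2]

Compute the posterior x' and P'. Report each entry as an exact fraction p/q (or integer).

x̄ = F·x = [12, -2, 7]
P̄ = F·P·Fᵀ + Q = [42 -24 0; -24 62 15; 0 15 22]
y = z − H·x̄ = [35]
S = H·P̄·Hᵀ + R = [949]
K = P̄·Hᵀ·S⁻¹ = [-12/73; 3/13; 23/949]
x' = x̄ + K·y = [456/73, 79/13, 7448/949]
P' = (I − K·H)·P̄ = [1194/73 12 276/73; 12 149/13 126/13; 276/73 126/13 20349/949]

x' = [456/73, 79/13, 7448/949]
P' = [1194/73 12 276/73; 12 149/13 126/13; 276/73 126/13 20349/949]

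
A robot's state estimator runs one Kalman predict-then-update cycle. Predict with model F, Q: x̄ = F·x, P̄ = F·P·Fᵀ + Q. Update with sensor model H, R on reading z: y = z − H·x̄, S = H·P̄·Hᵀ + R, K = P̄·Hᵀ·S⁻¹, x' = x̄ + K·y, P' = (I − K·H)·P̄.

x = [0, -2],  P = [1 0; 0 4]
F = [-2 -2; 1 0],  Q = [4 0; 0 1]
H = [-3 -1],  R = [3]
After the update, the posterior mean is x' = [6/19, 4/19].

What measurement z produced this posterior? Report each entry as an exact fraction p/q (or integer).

x̄ = F·x = [4, 0]
P̄ = F·P·Fᵀ + Q = [24 -2; -2 2]
S = H·P̄·Hᵀ + R = [209]
K = P̄·Hᵀ·S⁻¹ = [-70/209; 4/209]
x' − x̄ = [-70/19, 4/19] = K·y
y = (KᵀK)⁻¹·Kᵀ·(x' − x̄) = [11]
z = y + H·x̄ = [11] + [-12] = [-1]

z = [-1]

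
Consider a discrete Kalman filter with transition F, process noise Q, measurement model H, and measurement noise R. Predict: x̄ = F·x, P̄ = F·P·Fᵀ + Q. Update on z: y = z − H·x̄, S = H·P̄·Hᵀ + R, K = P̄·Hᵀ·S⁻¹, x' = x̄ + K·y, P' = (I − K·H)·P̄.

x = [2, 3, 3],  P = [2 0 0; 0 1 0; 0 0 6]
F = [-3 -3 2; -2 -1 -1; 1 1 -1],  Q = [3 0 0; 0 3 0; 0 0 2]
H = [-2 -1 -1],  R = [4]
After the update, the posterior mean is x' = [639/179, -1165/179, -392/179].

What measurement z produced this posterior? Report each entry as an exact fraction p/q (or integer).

z = [1]

x̄ = F·x = [-9, -10, 2]
P̄ = F·P·Fᵀ + Q = [54 3 -21; 3 18 1; -21 1 11]
S = H·P̄·Hᵀ + R = [179]
K = P̄·Hᵀ·S⁻¹ = [-90/179; -25/179; 30/179]
x' − x̄ = [2250/179, 625/179, -750/179] = K·y
y = (KᵀK)⁻¹·Kᵀ·(x' − x̄) = [-25]
z = y + H·x̄ = [-25] + [26] = [1]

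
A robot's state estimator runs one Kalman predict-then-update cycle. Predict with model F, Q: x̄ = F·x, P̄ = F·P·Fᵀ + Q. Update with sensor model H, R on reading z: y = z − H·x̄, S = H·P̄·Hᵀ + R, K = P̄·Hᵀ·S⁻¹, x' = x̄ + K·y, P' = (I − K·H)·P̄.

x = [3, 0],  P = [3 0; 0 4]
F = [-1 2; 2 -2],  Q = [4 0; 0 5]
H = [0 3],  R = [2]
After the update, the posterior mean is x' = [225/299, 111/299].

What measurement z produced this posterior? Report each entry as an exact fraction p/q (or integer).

x̄ = F·x = [-3, 6]
P̄ = F·P·Fᵀ + Q = [23 -22; -22 33]
S = H·P̄·Hᵀ + R = [299]
K = P̄·Hᵀ·S⁻¹ = [-66/299; 99/299]
x' − x̄ = [1122/299, -1683/299] = K·y
y = (KᵀK)⁻¹·Kᵀ·(x' − x̄) = [-17]
z = y + H·x̄ = [-17] + [18] = [1]

z = [1]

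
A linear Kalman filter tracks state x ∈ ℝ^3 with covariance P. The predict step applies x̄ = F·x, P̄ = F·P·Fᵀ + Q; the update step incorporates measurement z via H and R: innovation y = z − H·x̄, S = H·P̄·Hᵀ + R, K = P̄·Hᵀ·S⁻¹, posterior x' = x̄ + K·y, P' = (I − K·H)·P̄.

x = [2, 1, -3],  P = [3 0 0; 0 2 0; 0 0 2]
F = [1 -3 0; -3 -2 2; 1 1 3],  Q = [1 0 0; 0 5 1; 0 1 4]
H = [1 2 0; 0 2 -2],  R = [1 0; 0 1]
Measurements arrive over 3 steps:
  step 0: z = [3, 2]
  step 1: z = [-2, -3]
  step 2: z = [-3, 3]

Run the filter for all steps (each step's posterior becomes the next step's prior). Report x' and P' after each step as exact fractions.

step 0: x' = [110865/26711, -18346/26711, -46278/26711], P' = [456058/26711 -225039/26711 -223545/26711; -225039/26711 117627/26711 116829/26711; -223545/26711 116829/26711 122652/26711]
step 1: x' = [-500387117/77537583, 506252602/232612749, 853793818/232612749], P' = [486333706/25845861 -746592305/77537583 -740659157/77537583; -746592305/77537583 1201495708/232612749 1190839696/232612749; -740659157/77537583 1190839696/232612749 1236746398/232612749]
step 2: x' = [8010872306813/1039162599833, -5341016521965/1039162599833, -6760344343903/1039162599833], P' = [41402724174401/2078325199666 -21184940821065/2078325199666 -21017923416369/2078325199666; -21184940821065/2078325199666 11334457801069/2078325199666 11235017828869/2078325199666; -21017923416369/2078325199666 11235017828869/2078325199666 11640506284535/2078325199666]

step 0: x̄ = F·x = [-1, -14, -6]
step 0: P̄ = F·P·Fᵀ + Q = [22 3 -3; 3 48 0; -3 0 27]
step 0: y = z − H·x̄ = [32, 18]
step 0: S = H·P̄·Hᵀ + R = [227 204; 204 301]
step 0: K = P̄·Hᵀ·S⁻¹ = [5980/26711 -2988/26711; 10215/26711 1596/26711; 10113/26711 -11646/26711]
step 0: x' = x̄ + K·y = [110865/26711, -18346/26711, -46278/26711]
step 0: P' = (I − K·H)·P̄ = [456058/26711 -225039/26711 -223545/26711; -225039/26711 117627/26711 116829/26711; -223545/26711 116829/26711 122652/26711]
step 1: x̄ = F·x = [165903/26711, -388459/26711, -46315/26711]
step 1: P̄ = F·P·Fᵀ + Q = [2891646/26711 -3385749/26711 -1168841/26711; -3385749/26711 4246633/26711 1381889/26711; -1168841/26711 1381889/26711 694023/26711]
step 1: y = z − H·x̄ = [557593/26711, 604155/26711]
step 1: S = H·P̄·Hᵀ + R = [6361893/26711 7025160/26711; 7025160/26711 8734223/26711]
step 1: K = P̄·Hᵀ·S⁻¹ = [-34183492/77537583 -3955432/25845861; 163214501/232612749 7104008/77537583; 159701921/232612749 -30604468/77537583]
step 1: x' = x̄ + K·y = [-500387117/77537583, 506252602/232612749, 853793818/232612749]
step 1: P' = (I − K·H)·P̄ = [486333706/25845861 -746592305/77537583 -740659157/77537583; -746592305/77537583 1201495708/232612749 1190839696/232612749; -740659157/77537583 1190839696/232612749 1236746398/232612749]
step 2: x̄ = F·x = [-335546573/25845861, 1732855495/77537583, 1566472705/232612749]
step 2: P̄ = F·P·Fᵀ + Q = [1068953295/8615287 -1229239531/8615287 -1347935513/25845861; -1229239531/8615287 4507639051/25845861 4702819249/77537583; -1347935513/25845861 4702819249/77537583 6973287160/232612749]
step 2: y = z − H·x̄ = [-2691684020/77537583, -6566349313/232612749]
step 2: S = H·P̄·Hᵀ + R = [6512387578/25845861 21241693136/77537583; 21241693136/77537583 77533105249/232612749]
step 2: K = P̄·Hᵀ·S⁻¹ = [-967157467729/2078325199666 -167017404696/1039162599833; 1483974781073/2078325199666 99439972200/1039162599833; 1452112241369/2078325199666 -405488455666/1039162599833]
step 2: x' = x̄ + K·y = [8010872306813/1039162599833, -5341016521965/1039162599833, -6760344343903/1039162599833]
step 2: P' = (I − K·H)·P̄ = [41402724174401/2078325199666 -21184940821065/2078325199666 -21017923416369/2078325199666; -21184940821065/2078325199666 11334457801069/2078325199666 11235017828869/2078325199666; -21017923416369/2078325199666 11235017828869/2078325199666 11640506284535/2078325199666]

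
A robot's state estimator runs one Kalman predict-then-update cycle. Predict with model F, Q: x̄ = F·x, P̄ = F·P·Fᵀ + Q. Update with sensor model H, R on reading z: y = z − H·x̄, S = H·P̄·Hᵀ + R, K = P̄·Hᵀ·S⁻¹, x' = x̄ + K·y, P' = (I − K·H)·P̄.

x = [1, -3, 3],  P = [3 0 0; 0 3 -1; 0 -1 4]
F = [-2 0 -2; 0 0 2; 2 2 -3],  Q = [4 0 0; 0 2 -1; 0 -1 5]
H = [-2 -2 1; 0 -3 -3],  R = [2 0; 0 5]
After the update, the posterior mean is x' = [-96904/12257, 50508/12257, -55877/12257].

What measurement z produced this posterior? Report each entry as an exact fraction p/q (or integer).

z = [3, 1]

x̄ = F·x = [-8, 6, -13]
P̄ = F·P·Fᵀ + Q = [32 -16 16; -16 18 -29; 16 -29 77]
S = H·P̄·Hᵀ + R = [203 -210; -210 338]
K = P̄·Hᵀ·S⁻¹ = [-2704/12257 -240/1751; -2112/12257 -33/3502; 2287/12257 -543/1751]
x' − x̄ = [1152/12257, -23034/12257, 103464/12257] = K·y
y = (KᵀK)⁻¹·Kᵀ·(x' − x̄) = [12, -20]
z = y + H·x̄ = [12, -20] + [-9, 21] = [3, 1]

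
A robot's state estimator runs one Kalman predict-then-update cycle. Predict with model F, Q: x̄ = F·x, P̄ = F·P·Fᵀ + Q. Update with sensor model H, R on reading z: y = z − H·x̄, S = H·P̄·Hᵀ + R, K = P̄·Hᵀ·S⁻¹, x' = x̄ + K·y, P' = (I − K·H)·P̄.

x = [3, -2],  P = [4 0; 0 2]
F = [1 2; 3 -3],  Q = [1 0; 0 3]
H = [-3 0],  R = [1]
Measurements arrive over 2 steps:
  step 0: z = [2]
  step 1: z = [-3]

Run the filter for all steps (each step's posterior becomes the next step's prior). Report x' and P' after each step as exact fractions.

step 0: x̄ = F·x = [-1, 15]
step 0: P̄ = F·P·Fᵀ + Q = [13 0; 0 57]
step 0: y = z − H·x̄ = [-1]
step 0: S = H·P̄·Hᵀ + R = [118]
step 0: K = P̄·Hᵀ·S⁻¹ = [-39/118; 0]
step 0: x' = x̄ + K·y = [-79/118, 15]
step 0: P' = (I − K·H)·P̄ = [13/118 0; 0 57]
step 1: x̄ = F·x = [3461/118, -5547/118]
step 1: P̄ = F·P·Fᵀ + Q = [27035/118 -40317/118; -40317/118 61005/118]
step 1: y = z − H·x̄ = [10029/118]
step 1: S = H·P̄·Hᵀ + R = [243433/118]
step 1: K = P̄·Hᵀ·S⁻¹ = [-81105/243433; 120951/243433]
step 1: x' = x̄ + K·y = [246776/243433, -1163604/243433]
step 1: P' = (I − K·H)·P̄ = [27035/243433 -40317/243433; -40317/243433 1876998/243433]

step 0: x' = [-79/118, 15], P' = [13/118 0; 0 57]
step 1: x' = [246776/243433, -1163604/243433], P' = [27035/243433 -40317/243433; -40317/243433 1876998/243433]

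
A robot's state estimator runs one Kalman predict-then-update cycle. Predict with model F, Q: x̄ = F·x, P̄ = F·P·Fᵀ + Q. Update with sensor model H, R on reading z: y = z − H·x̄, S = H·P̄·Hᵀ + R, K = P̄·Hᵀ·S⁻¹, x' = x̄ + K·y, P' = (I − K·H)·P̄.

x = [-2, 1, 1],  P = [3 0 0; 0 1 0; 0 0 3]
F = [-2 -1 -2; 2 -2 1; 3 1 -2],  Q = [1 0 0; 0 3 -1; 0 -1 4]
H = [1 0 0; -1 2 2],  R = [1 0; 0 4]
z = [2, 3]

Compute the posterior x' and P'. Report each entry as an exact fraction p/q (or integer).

x' = [5945/3591, -5455/3591, 12986/3591]
P' = [3362/3591 -856/3591 2465/3591; -856/3591 28100/3591 -27574/3591; 2465/3591 -27574/3591 62707/7182]

x̄ = F·x = [1, -5, -7]
P̄ = F·P·Fᵀ + Q = [26 -16 -7; -16 22 9; -7 9 44]
y = z − H·x̄ = [1, 28]
S = H·P̄·Hᵀ + R = [27 -72; -72 458]
K = P̄·Hᵀ·S⁻¹ = [3362/3591 -4/399; -856/3591 53/399; 2465/3591 283/798]
x' = x̄ + K·y = [5945/3591, -5455/3591, 12986/3591]
P' = (I − K·H)·P̄ = [3362/3591 -856/3591 2465/3591; -856/3591 28100/3591 -27574/3591; 2465/3591 -27574/3591 62707/7182]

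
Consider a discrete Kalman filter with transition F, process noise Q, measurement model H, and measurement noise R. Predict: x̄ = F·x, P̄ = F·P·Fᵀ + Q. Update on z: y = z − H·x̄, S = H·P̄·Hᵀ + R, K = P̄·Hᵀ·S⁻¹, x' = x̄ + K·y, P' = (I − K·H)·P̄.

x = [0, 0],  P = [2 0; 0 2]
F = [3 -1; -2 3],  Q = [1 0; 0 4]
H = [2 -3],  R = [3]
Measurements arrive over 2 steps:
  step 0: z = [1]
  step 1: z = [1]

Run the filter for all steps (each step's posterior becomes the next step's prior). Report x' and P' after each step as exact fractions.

step 0: x' = [32/191, -42/191], P' = [939/191 594/191; 594/191 438/191]
step 1: x' = [-13472/39611, -22840/39611], P' = [355200/39611 224526/39611; 224526/39611 154514/39611]

step 0: x̄ = F·x = [0, 0]
step 0: P̄ = F·P·Fᵀ + Q = [21 -18; -18 30]
step 0: y = z − H·x̄ = [1]
step 0: S = H·P̄·Hᵀ + R = [573]
step 0: K = P̄·Hᵀ·S⁻¹ = [32/191; -42/191]
step 0: x' = x̄ + K·y = [32/191, -42/191]
step 0: P' = (I − K·H)·P̄ = [939/191 594/191; 594/191 438/191]
step 1: x̄ = F·x = [138/191, -190/191]
step 1: P̄ = F·P·Fᵀ + Q = [5516/191 -414/191; -414/191 1334/191]
step 1: y = z − H·x̄ = [-655/191]
step 1: S = H·P̄·Hᵀ + R = [39611/191]
step 1: K = P̄·Hᵀ·S⁻¹ = [12274/39611; -4830/39611]
step 1: x' = x̄ + K·y = [-13472/39611, -22840/39611]
step 1: P' = (I − K·H)·P̄ = [355200/39611 224526/39611; 224526/39611 154514/39611]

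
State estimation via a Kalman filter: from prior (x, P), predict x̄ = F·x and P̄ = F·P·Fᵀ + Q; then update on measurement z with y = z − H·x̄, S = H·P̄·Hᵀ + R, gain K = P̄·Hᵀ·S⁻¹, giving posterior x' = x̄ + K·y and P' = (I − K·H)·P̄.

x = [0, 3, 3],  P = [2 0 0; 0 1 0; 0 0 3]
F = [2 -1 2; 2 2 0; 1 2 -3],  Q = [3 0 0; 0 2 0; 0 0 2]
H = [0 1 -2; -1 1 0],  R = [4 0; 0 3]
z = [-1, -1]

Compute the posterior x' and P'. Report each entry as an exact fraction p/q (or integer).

x' = [2094/1027, 2603/1027, 1278/1027]
P' = [10658/1027 9536/1027 4386/1027; 9536/1027 10928/1027 5202/1027; 4386/1027 5202/1027 3439/1027]

x̄ = F·x = [3, 6, -3]
P̄ = F·P·Fᵀ + Q = [24 6 -16; 6 14 8; -16 8 35]
y = z − H·x̄ = [-13, -4]
S = H·P̄·Hᵀ + R = [126 -40; -40 29]
K = P̄·Hᵀ·S⁻¹ = [191/1027 -374/1027; 131/1027 464/1027; -419/1027 272/1027]
x' = x̄ + K·y = [2094/1027, 2603/1027, 1278/1027]
P' = (I − K·H)·P̄ = [10658/1027 9536/1027 4386/1027; 9536/1027 10928/1027 5202/1027; 4386/1027 5202/1027 3439/1027]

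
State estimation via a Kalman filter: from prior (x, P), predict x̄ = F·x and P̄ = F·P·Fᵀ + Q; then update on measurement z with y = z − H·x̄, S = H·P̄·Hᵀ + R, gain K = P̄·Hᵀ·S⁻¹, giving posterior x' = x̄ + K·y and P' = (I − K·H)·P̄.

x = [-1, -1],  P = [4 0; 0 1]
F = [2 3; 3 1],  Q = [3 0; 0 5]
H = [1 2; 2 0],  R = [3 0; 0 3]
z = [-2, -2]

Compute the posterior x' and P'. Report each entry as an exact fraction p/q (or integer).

x' = [-3129/2803, -1215/2803]
P' = [1872/2803 -813/2803; -813/2803 2361/2803]

x̄ = F·x = [-5, -4]
P̄ = F·P·Fᵀ + Q = [28 27; 27 42]
y = z − H·x̄ = [11, 8]
S = H·P̄·Hᵀ + R = [307 164; 164 115]
K = P̄·Hᵀ·S⁻¹ = [82/2803 1248/2803; 1303/2803 -542/2803]
x' = x̄ + K·y = [-3129/2803, -1215/2803]
P' = (I − K·H)·P̄ = [1872/2803 -813/2803; -813/2803 2361/2803]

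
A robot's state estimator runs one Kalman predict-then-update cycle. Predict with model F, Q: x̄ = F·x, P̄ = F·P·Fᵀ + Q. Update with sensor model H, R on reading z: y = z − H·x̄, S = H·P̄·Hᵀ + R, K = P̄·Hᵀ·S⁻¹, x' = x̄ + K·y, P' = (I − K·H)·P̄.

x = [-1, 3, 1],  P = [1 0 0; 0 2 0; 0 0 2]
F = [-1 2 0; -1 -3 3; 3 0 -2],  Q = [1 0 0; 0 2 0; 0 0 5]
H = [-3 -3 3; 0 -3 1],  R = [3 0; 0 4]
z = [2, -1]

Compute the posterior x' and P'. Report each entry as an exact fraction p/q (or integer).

x' = [3357/33869, 13777/33869, 34274/33869]
P' = [41846/33869 533/33869 36375/33869; 533/33869 25362/33869 28122/33869; 36375/33869 28122/33869 71854/33869]

x̄ = F·x = [7, -5, -5]
P̄ = F·P·Fᵀ + Q = [10 -11 -3; -11 39 -15; -3 -15 22]
y = z − H·x̄ = [23, -11]
S = H·P̄·Hᵀ + R = [768 507; 507 467]
K = P̄·Hᵀ·S⁻¹ = [-6004/33869 8694/33869; 2227/33869 -11991/33869; 7357/33869 -3128/33869]
x' = x̄ + K·y = [3357/33869, 13777/33869, 34274/33869]
P' = (I − K·H)·P̄ = [41846/33869 533/33869 36375/33869; 533/33869 25362/33869 28122/33869; 36375/33869 28122/33869 71854/33869]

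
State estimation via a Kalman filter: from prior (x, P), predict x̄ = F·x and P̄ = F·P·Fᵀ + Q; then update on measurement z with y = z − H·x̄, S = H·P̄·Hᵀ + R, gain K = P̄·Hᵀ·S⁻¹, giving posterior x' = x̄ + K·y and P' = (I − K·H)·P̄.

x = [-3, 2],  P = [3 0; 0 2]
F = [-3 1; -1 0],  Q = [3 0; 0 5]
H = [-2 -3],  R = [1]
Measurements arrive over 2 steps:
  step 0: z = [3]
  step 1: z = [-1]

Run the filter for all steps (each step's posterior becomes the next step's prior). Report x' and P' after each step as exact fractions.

step 0: x' = [305/309, -167/103], P' = [1607/309 -347/103; -347/103 236/103]
step 1: x' = [-15304/62799, 30685/62799], P' = [357596/62799 -231478/62799; -231478/62799 52224/20933]

step 0: x̄ = F·x = [11, 3]
step 0: P̄ = F·P·Fᵀ + Q = [32 9; 9 8]
step 0: y = z − H·x̄ = [34]
step 0: S = H·P̄·Hᵀ + R = [309]
step 0: K = P̄·Hᵀ·S⁻¹ = [-91/309; -14/103]
step 0: x' = x̄ + K·y = [305/309, -167/103]
step 0: P' = (I − K·H)·P̄ = [1607/309 -347/103; -347/103 236/103]
step 1: x̄ = F·x = [-472/103, -305/309]
step 1: P̄ = F·P·Fᵀ + Q = [7448/103 1954/103; 1954/103 3152/309]
step 1: y = z − H·x̄ = [-1352/103]
step 1: S = H·P̄·Hᵀ + R = [62799/103]
step 1: K = P̄·Hᵀ·S⁻¹ = [-20758/62799; -7060/62799]
step 1: x' = x̄ + K·y = [-15304/62799, 30685/62799]
step 1: P' = (I − K·H)·P̄ = [357596/62799 -231478/62799; -231478/62799 52224/20933]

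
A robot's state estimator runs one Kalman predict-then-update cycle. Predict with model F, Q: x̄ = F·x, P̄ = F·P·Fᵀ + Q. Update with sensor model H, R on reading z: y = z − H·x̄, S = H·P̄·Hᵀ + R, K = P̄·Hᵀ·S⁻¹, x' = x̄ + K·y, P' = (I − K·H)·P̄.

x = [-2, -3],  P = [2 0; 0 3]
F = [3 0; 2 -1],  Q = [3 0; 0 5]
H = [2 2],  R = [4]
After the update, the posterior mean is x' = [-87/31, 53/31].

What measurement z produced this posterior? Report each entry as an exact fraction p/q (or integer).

z = [-2]

x̄ = F·x = [-6, -1]
P̄ = F·P·Fᵀ + Q = [21 12; 12 16]
S = H·P̄·Hᵀ + R = [248]
K = P̄·Hᵀ·S⁻¹ = [33/124; 7/31]
x' − x̄ = [99/31, 84/31] = K·y
y = (KᵀK)⁻¹·Kᵀ·(x' − x̄) = [12]
z = y + H·x̄ = [12] + [-14] = [-2]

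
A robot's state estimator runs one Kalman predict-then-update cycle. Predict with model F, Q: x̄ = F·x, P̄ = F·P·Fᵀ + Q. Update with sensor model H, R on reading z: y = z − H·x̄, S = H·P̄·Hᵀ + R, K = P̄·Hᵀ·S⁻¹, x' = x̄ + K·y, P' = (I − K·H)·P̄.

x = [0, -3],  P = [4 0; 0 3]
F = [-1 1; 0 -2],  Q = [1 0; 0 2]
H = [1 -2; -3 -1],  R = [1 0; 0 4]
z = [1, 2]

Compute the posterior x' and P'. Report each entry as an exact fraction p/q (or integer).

x̄ = F·x = [-3, 6]
P̄ = F·P·Fᵀ + Q = [8 -6; -6 14]
y = z − H·x̄ = [16, -1]
S = H·P̄·Hᵀ + R = [89 -26; -26 54]
K = P̄·Hᵀ·S⁻¹ = [306/2065 -541/2065; -866/2065 -264/2065]
x' = x̄ + K·y = [-758/2065, -1202/2065]
P' = (I − K·H)·P̄ = [662/2065 178/2065; 178/2065 522/2065]

x' = [-758/2065, -1202/2065]
P' = [662/2065 178/2065; 178/2065 522/2065]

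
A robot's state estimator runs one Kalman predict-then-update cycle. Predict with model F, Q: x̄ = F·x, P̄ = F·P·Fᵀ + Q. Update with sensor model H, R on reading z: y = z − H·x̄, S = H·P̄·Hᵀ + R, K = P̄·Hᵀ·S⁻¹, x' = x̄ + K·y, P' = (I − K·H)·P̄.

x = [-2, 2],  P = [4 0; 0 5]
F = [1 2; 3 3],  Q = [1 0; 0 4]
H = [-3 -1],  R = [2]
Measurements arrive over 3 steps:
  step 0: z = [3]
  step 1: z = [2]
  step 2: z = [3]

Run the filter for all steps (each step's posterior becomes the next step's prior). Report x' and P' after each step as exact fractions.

step 0: x̄ = F·x = [2, 0]
step 0: P̄ = F·P·Fᵀ + Q = [25 42; 42 85]
step 0: y = z − H·x̄ = [9]
step 0: S = H·P̄·Hᵀ + R = [564]
step 0: K = P̄·Hᵀ·S⁻¹ = [-39/188; -211/564]
step 0: x' = x̄ + K·y = [25/188, -633/188]
step 0: P' = (I − K·H)·P̄ = [137/188 -333/188; -333/188 3419/564]
step 1: x̄ = F·x = [-1241/188, -456/47]
step 1: P̄ = F·P·Fᵀ + Q = [10655/564 1063/47; 1063/47 1562/47]
step 1: y = z − H·x̄ = [-5171/188]
step 1: S = H·P̄·Hᵀ + R = [64101/188]
step 1: K = P̄·Hᵀ·S⁻¹ = [-4969/21367; -19004/64101]
step 1: x' = x̄ + K·y = [-4371/21367, -99205/64101]
step 1: P' = (I − K·H)·P̄ = [28972/64101 -19034/21367; -19034/21367 209314/64101]
step 2: x̄ = F·x = [-211523/64101, -112318/21367]
step 2: P̄ = F·P·Fᵀ + Q = [701921/64101 276294/21367; 276294/21367 457714/21367]
step 2: y = z − H·x̄ = [-259740/21367]
step 2: S = H·P̄·Hᵀ + R = [4263975/21367]
step 2: K = P̄·Hᵀ·S⁻¹ = [-195643/852795; -1286596/4263975]
step 2: x' = x̄ + K·y = [-9685/18951, -50178/31585]
step 2: P' = (I − K·H)·P̄ = [76292/170559 -753094/852795; -753094/852795 13869602/4263975]

step 0: x' = [25/188, -633/188], P' = [137/188 -333/188; -333/188 3419/564]
step 1: x' = [-4371/21367, -99205/64101], P' = [28972/64101 -19034/21367; -19034/21367 209314/64101]
step 2: x' = [-9685/18951, -50178/31585], P' = [76292/170559 -753094/852795; -753094/852795 13869602/4263975]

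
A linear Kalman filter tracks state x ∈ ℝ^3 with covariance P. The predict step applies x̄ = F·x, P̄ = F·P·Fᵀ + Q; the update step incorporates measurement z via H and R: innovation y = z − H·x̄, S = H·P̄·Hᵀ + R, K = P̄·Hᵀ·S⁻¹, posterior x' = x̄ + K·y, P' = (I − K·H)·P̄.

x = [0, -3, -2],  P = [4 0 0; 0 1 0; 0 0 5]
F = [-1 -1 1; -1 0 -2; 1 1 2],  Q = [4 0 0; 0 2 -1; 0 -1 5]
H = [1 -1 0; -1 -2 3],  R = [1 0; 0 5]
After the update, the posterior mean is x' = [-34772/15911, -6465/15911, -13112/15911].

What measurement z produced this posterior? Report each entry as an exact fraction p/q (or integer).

z = [-2, 1]

x̄ = F·x = [1, 4, -7]
P̄ = F·P·Fᵀ + Q = [14 -6 5; -6 26 -25; 5 -25 30]
S = H·P̄·Hᵀ + R = [53 134; 134 639]
K = P̄·Hᵀ·S⁻¹ = [11038/15911 -1991/15911; -4234/15911 -2125/15911; 1080/15911 3135/15911]
x' − x̄ = [-50683/15911, -70109/15911, 98265/15911] = K·y
y = (KᵀK)⁻¹·Kᵀ·(x' − x̄) = [1, 31]
z = y + H·x̄ = [1, 31] + [-3, -30] = [-2, 1]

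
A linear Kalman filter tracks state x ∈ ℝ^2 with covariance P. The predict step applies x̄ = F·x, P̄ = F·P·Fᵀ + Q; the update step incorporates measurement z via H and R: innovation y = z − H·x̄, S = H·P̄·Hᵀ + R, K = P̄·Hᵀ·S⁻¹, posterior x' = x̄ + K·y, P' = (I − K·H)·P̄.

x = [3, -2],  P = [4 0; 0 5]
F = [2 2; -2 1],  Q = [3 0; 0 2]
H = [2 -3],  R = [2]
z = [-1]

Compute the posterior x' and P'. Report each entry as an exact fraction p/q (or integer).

x̄ = F·x = [2, -8]
P̄ = F·P·Fᵀ + Q = [39 -6; -6 23]
y = z − H·x̄ = [-29]
S = H·P̄·Hᵀ + R = [437]
K = P̄·Hᵀ·S⁻¹ = [96/437; -81/437]
x' = x̄ + K·y = [-1910/437, -1147/437]
P' = (I − K·H)·P̄ = [7827/437 5154/437; 5154/437 3490/437]

x' = [-1910/437, -1147/437]
P' = [7827/437 5154/437; 5154/437 3490/437]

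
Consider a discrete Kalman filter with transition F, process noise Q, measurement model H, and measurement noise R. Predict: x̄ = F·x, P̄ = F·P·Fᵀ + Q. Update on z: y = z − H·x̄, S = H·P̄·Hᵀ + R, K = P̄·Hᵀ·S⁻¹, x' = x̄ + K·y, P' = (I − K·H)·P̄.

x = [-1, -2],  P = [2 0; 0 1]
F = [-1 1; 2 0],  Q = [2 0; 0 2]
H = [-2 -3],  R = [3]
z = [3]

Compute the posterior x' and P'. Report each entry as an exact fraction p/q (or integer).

x' = [-15/13, -4/13]
P' = [321/65 -216/65; -216/65 166/65]

x̄ = F·x = [-1, -2]
P̄ = F·P·Fᵀ + Q = [5 -4; -4 10]
y = z − H·x̄ = [-5]
S = H·P̄·Hᵀ + R = [65]
K = P̄·Hᵀ·S⁻¹ = [2/65; -22/65]
x' = x̄ + K·y = [-15/13, -4/13]
P' = (I − K·H)·P̄ = [321/65 -216/65; -216/65 166/65]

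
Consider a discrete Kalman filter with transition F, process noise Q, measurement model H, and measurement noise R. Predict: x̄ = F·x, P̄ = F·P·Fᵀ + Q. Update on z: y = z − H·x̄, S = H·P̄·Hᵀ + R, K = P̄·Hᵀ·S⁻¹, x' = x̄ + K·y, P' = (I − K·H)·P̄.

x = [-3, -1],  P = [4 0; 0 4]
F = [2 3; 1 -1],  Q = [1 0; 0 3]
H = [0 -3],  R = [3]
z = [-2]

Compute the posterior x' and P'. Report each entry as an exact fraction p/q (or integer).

x' = [-169/17, 10/17]
P' = [877/17 -2/17; -2/17 11/34]

x̄ = F·x = [-9, -2]
P̄ = F·P·Fᵀ + Q = [53 -4; -4 11]
y = z − H·x̄ = [-8]
S = H·P̄·Hᵀ + R = [102]
K = P̄·Hᵀ·S⁻¹ = [2/17; -11/34]
x' = x̄ + K·y = [-169/17, 10/17]
P' = (I − K·H)·P̄ = [877/17 -2/17; -2/17 11/34]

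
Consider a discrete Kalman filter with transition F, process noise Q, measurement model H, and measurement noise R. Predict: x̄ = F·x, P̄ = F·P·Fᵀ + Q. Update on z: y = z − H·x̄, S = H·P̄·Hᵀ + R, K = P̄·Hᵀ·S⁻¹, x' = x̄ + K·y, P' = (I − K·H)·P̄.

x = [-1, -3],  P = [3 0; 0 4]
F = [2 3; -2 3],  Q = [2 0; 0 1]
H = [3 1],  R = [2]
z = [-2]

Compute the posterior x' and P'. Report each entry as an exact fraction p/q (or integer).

x' = [-161/215, 83/645]
P' = [658/215 -1858/215; -1858/215 16964/645]

x̄ = F·x = [-11, -7]
P̄ = F·P·Fᵀ + Q = [50 24; 24 49]
y = z − H·x̄ = [38]
S = H·P̄·Hᵀ + R = [645]
K = P̄·Hᵀ·S⁻¹ = [58/215; 121/645]
x' = x̄ + K·y = [-161/215, 83/645]
P' = (I − K·H)·P̄ = [658/215 -1858/215; -1858/215 16964/645]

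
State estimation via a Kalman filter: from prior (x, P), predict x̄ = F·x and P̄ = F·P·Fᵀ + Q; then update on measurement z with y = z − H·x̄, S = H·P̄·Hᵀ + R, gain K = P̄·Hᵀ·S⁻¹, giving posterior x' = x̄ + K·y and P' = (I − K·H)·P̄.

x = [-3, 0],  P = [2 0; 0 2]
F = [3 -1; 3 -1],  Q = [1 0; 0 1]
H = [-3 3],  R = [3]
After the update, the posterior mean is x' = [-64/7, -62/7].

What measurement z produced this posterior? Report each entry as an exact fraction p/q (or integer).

z = [1]

x̄ = F·x = [-9, -9]
P̄ = F·P·Fᵀ + Q = [21 20; 20 21]
S = H·P̄·Hᵀ + R = [21]
K = P̄·Hᵀ·S⁻¹ = [-1/7; 1/7]
x' − x̄ = [-1/7, 1/7] = K·y
y = (KᵀK)⁻¹·Kᵀ·(x' − x̄) = [1]
z = y + H·x̄ = [1] + [0] = [1]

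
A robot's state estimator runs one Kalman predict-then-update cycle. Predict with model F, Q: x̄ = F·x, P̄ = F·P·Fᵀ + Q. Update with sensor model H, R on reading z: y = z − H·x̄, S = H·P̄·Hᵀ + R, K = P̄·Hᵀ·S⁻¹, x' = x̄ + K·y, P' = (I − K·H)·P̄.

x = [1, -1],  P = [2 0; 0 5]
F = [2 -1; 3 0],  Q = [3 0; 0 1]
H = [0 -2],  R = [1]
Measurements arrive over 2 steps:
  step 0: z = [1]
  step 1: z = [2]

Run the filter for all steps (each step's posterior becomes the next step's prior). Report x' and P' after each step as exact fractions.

step 0: x̄ = F·x = [3, 3]
step 0: P̄ = F·P·Fᵀ + Q = [16 12; 12 19]
step 0: y = z − H·x̄ = [7]
step 0: S = H·P̄·Hᵀ + R = [77]
step 0: K = P̄·Hᵀ·S⁻¹ = [-24/77; -38/77]
step 0: x' = x̄ + K·y = [9/11, -5/11]
step 0: P' = (I − K·H)·P̄ = [656/77 12/77; 12/77 19/77]
step 1: x̄ = F·x = [23/11, 27/11]
step 1: P̄ = F·P·Fᵀ + Q = [2826/77 3900/77; 3900/77 5981/77]
step 1: y = z − H·x̄ = [76/11]
step 1: S = H·P̄·Hᵀ + R = [24001/77]
step 1: K = P̄·Hᵀ·S⁻¹ = [-7800/24001; -11962/24001]
step 1: x' = x̄ + K·y = [-3707/24001, -23735/24001]
step 1: P' = (I − K·H)·P̄ = [90738/24001 3900/24001; 3900/24001 5981/24001]

step 0: x' = [9/11, -5/11], P' = [656/77 12/77; 12/77 19/77]
step 1: x' = [-3707/24001, -23735/24001], P' = [90738/24001 3900/24001; 3900/24001 5981/24001]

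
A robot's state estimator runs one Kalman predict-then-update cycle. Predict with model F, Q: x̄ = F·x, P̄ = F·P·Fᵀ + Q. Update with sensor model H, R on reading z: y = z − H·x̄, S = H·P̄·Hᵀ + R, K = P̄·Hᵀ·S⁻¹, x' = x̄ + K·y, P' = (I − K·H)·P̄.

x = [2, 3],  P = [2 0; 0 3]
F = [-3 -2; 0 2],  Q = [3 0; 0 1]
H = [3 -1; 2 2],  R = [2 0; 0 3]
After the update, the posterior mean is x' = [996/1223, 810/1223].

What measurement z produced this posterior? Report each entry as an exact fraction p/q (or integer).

z = [2, 3]

x̄ = F·x = [-12, 6]
P̄ = F·P·Fᵀ + Q = [33 -12; -12 13]
S = H·P̄·Hᵀ + R = [384 124; 124 91]
K = P̄·Hᵀ·S⁻¹ = [4893/19568 591/4892; -4707/19568 1711/4892]
x' − x̄ = [15672/1223, -6528/1223] = K·y
y = (KᵀK)⁻¹·Kᵀ·(x' − x̄) = [44, 15]
z = y + H·x̄ = [44, 15] + [-42, -12] = [2, 3]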